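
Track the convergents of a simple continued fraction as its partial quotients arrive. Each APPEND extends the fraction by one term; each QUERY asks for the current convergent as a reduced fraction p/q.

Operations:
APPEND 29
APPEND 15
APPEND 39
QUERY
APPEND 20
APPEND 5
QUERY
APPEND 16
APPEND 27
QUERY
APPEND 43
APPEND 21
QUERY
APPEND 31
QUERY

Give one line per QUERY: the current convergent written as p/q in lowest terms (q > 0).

APPEND 29: p_0 = 29·1 + 0 = 29, q_0 = 29·0 + 1 = 1 → 29/1
APPEND 15: p_1 = 15·29 + 1 = 436, q_1 = 15·1 + 0 = 15 → 436/15
APPEND 39: p_2 = 39·436 + 29 = 17033, q_2 = 39·15 + 1 = 586 → 17033/586
APPEND 20: p_3 = 20·17033 + 436 = 341096, q_3 = 20·586 + 15 = 11735 → 341096/11735
APPEND 5: p_4 = 5·341096 + 17033 = 1722513, q_4 = 5·11735 + 586 = 59261 → 1722513/59261
APPEND 16: p_5 = 16·1722513 + 341096 = 27901304, q_5 = 16·59261 + 11735 = 959911 → 27901304/959911
APPEND 27: p_6 = 27·27901304 + 1722513 = 755057721, q_6 = 27·959911 + 59261 = 25976858 → 755057721/25976858
APPEND 43: p_7 = 43·755057721 + 27901304 = 32495383307, q_7 = 43·25976858 + 959911 = 1117964805 → 32495383307/1117964805
APPEND 21: p_8 = 21·32495383307 + 755057721 = 683158107168, q_8 = 21·1117964805 + 25976858 = 23503237763 → 683158107168/23503237763
APPEND 31: p_9 = 31·683158107168 + 32495383307 = 21210396705515, q_9 = 31·23503237763 + 1117964805 = 729718335458 → 21210396705515/729718335458

17033/586
1722513/59261
755057721/25976858
683158107168/23503237763
21210396705515/729718335458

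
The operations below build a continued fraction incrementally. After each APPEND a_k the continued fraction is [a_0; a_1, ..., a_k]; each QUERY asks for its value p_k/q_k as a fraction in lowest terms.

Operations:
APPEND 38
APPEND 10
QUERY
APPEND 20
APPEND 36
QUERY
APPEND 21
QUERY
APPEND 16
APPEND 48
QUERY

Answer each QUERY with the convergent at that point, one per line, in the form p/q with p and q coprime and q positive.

381/10
276069/7246
5805107/152367
4477378595/117518031

APPEND 38: p_0 = 38·1 + 0 = 38, q_0 = 38·0 + 1 = 1 → 38/1
APPEND 10: p_1 = 10·38 + 1 = 381, q_1 = 10·1 + 0 = 10 → 381/10
APPEND 20: p_2 = 20·381 + 38 = 7658, q_2 = 20·10 + 1 = 201 → 7658/201
APPEND 36: p_3 = 36·7658 + 381 = 276069, q_3 = 36·201 + 10 = 7246 → 276069/7246
APPEND 21: p_4 = 21·276069 + 7658 = 5805107, q_4 = 21·7246 + 201 = 152367 → 5805107/152367
APPEND 16: p_5 = 16·5805107 + 276069 = 93157781, q_5 = 16·152367 + 7246 = 2445118 → 93157781/2445118
APPEND 48: p_6 = 48·93157781 + 5805107 = 4477378595, q_6 = 48·2445118 + 152367 = 117518031 → 4477378595/117518031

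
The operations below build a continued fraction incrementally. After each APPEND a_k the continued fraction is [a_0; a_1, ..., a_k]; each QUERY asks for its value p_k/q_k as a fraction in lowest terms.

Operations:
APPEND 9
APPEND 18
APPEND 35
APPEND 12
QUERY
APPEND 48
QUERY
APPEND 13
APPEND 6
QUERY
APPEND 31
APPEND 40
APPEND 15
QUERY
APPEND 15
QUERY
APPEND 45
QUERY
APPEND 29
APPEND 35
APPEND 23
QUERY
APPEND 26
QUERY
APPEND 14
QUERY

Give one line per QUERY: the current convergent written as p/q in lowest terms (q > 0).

68731/7590
3304802/364951
261491744/28876669
4901636783981/541290293927
73850784260299/8155380433254
3328186928497436/367533409790357
77929113298168311086/8605752425494185453
2029540968449178593677/224123262445510988380
28491502671586668622564/3146331426662648022773

APPEND 9: p_0 = 9·1 + 0 = 9, q_0 = 9·0 + 1 = 1 → 9/1
APPEND 18: p_1 = 18·9 + 1 = 163, q_1 = 18·1 + 0 = 18 → 163/18
APPEND 35: p_2 = 35·163 + 9 = 5714, q_2 = 35·18 + 1 = 631 → 5714/631
APPEND 12: p_3 = 12·5714 + 163 = 68731, q_3 = 12·631 + 18 = 7590 → 68731/7590
APPEND 48: p_4 = 48·68731 + 5714 = 3304802, q_4 = 48·7590 + 631 = 364951 → 3304802/364951
APPEND 13: p_5 = 13·3304802 + 68731 = 43031157, q_5 = 13·364951 + 7590 = 4751953 → 43031157/4751953
APPEND 6: p_6 = 6·43031157 + 3304802 = 261491744, q_6 = 6·4751953 + 364951 = 28876669 → 261491744/28876669
APPEND 31: p_7 = 31·261491744 + 43031157 = 8149275221, q_7 = 31·28876669 + 4751953 = 899928692 → 8149275221/899928692
APPEND 40: p_8 = 40·8149275221 + 261491744 = 326232500584, q_8 = 40·899928692 + 28876669 = 36026024349 → 326232500584/36026024349
APPEND 15: p_9 = 15·326232500584 + 8149275221 = 4901636783981, q_9 = 15·36026024349 + 899928692 = 541290293927 → 4901636783981/541290293927
APPEND 15: p_10 = 15·4901636783981 + 326232500584 = 73850784260299, q_10 = 15·541290293927 + 36026024349 = 8155380433254 → 73850784260299/8155380433254
APPEND 45: p_11 = 45·73850784260299 + 4901636783981 = 3328186928497436, q_11 = 45·8155380433254 + 541290293927 = 367533409790357 → 3328186928497436/367533409790357
APPEND 29: p_12 = 29·3328186928497436 + 73850784260299 = 96591271710685943, q_12 = 29·367533409790357 + 8155380433254 = 10666624264353607 → 96591271710685943/10666624264353607
APPEND 35: p_13 = 35·96591271710685943 + 3328186928497436 = 3384022696802505441, q_13 = 35·10666624264353607 + 367533409790357 = 373699382662166602 → 3384022696802505441/373699382662166602
APPEND 23: p_14 = 23·3384022696802505441 + 96591271710685943 = 77929113298168311086, q_14 = 23·373699382662166602 + 10666624264353607 = 8605752425494185453 → 77929113298168311086/8605752425494185453
APPEND 26: p_15 = 26·77929113298168311086 + 3384022696802505441 = 2029540968449178593677, q_15 = 26·8605752425494185453 + 373699382662166602 = 224123262445510988380 → 2029540968449178593677/224123262445510988380
APPEND 14: p_16 = 14·2029540968449178593677 + 77929113298168311086 = 28491502671586668622564, q_16 = 14·224123262445510988380 + 8605752425494185453 = 3146331426662648022773 → 28491502671586668622564/3146331426662648022773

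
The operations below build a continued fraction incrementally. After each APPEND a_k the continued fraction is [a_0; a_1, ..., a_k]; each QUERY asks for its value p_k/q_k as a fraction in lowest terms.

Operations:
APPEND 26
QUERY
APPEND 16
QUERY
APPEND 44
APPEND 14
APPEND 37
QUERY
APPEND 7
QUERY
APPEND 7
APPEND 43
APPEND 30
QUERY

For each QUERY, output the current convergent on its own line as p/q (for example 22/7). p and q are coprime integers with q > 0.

APPEND 26: p_0 = 26·1 + 0 = 26, q_0 = 26·0 + 1 = 1 → 26/1
APPEND 16: p_1 = 16·26 + 1 = 417, q_1 = 16·1 + 0 = 16 → 417/16
APPEND 44: p_2 = 44·417 + 26 = 18374, q_2 = 44·16 + 1 = 705 → 18374/705
APPEND 14: p_3 = 14·18374 + 417 = 257653, q_3 = 14·705 + 16 = 9886 → 257653/9886
APPEND 37: p_4 = 37·257653 + 18374 = 9551535, q_4 = 37·9886 + 705 = 366487 → 9551535/366487
APPEND 7: p_5 = 7·9551535 + 257653 = 67118398, q_5 = 7·366487 + 9886 = 2575295 → 67118398/2575295
APPEND 7: p_6 = 7·67118398 + 9551535 = 479380321, q_6 = 7·2575295 + 366487 = 18393552 → 479380321/18393552
APPEND 43: p_7 = 43·479380321 + 67118398 = 20680472201, q_7 = 43·18393552 + 2575295 = 793498031 → 20680472201/793498031
APPEND 30: p_8 = 30·20680472201 + 479380321 = 620893546351, q_8 = 30·793498031 + 18393552 = 23823334482 → 620893546351/23823334482

26/1
417/16
9551535/366487
67118398/2575295
620893546351/23823334482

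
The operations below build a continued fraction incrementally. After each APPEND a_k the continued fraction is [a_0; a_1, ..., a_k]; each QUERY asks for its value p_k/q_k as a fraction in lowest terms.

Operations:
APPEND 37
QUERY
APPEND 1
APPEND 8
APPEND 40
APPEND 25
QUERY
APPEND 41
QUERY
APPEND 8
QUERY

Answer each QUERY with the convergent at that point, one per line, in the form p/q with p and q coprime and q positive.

37/1
342291/9034
14047609/370755
112723163/2975074

APPEND 37: p_0 = 37·1 + 0 = 37, q_0 = 37·0 + 1 = 1 → 37/1
APPEND 1: p_1 = 1·37 + 1 = 38, q_1 = 1·1 + 0 = 1 → 38/1
APPEND 8: p_2 = 8·38 + 37 = 341, q_2 = 8·1 + 1 = 9 → 341/9
APPEND 40: p_3 = 40·341 + 38 = 13678, q_3 = 40·9 + 1 = 361 → 13678/361
APPEND 25: p_4 = 25·13678 + 341 = 342291, q_4 = 25·361 + 9 = 9034 → 342291/9034
APPEND 41: p_5 = 41·342291 + 13678 = 14047609, q_5 = 41·9034 + 361 = 370755 → 14047609/370755
APPEND 8: p_6 = 8·14047609 + 342291 = 112723163, q_6 = 8·370755 + 9034 = 2975074 → 112723163/2975074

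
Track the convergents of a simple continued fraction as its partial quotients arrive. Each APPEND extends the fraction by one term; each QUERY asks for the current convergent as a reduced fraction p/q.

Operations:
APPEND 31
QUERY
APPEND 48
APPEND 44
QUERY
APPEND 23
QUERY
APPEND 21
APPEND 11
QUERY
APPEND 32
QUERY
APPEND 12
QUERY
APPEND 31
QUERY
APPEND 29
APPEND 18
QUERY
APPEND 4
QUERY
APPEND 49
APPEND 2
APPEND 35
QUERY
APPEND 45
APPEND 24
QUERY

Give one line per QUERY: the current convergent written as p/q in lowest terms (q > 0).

31/1
65547/2113
1509070/48647
350825257/11309347
11258164241/362922804
135448796149/4366382995
4210170844860/135720795649
2204357430192462/71060571018337
8939660124066937/288182553530164
31570475053514881420/1017718793647298223
34149029974461019095508/1100842148587325928903

APPEND 31: p_0 = 31·1 + 0 = 31, q_0 = 31·0 + 1 = 1 → 31/1
APPEND 48: p_1 = 48·31 + 1 = 1489, q_1 = 48·1 + 0 = 48 → 1489/48
APPEND 44: p_2 = 44·1489 + 31 = 65547, q_2 = 44·48 + 1 = 2113 → 65547/2113
APPEND 23: p_3 = 23·65547 + 1489 = 1509070, q_3 = 23·2113 + 48 = 48647 → 1509070/48647
APPEND 21: p_4 = 21·1509070 + 65547 = 31756017, q_4 = 21·48647 + 2113 = 1023700 → 31756017/1023700
APPEND 11: p_5 = 11·31756017 + 1509070 = 350825257, q_5 = 11·1023700 + 48647 = 11309347 → 350825257/11309347
APPEND 32: p_6 = 32·350825257 + 31756017 = 11258164241, q_6 = 32·11309347 + 1023700 = 362922804 → 11258164241/362922804
APPEND 12: p_7 = 12·11258164241 + 350825257 = 135448796149, q_7 = 12·362922804 + 11309347 = 4366382995 → 135448796149/4366382995
APPEND 31: p_8 = 31·135448796149 + 11258164241 = 4210170844860, q_8 = 31·4366382995 + 362922804 = 135720795649 → 4210170844860/135720795649
APPEND 29: p_9 = 29·4210170844860 + 135448796149 = 122230403297089, q_9 = 29·135720795649 + 4366382995 = 3940269456816 → 122230403297089/3940269456816
APPEND 18: p_10 = 18·122230403297089 + 4210170844860 = 2204357430192462, q_10 = 18·3940269456816 + 135720795649 = 71060571018337 → 2204357430192462/71060571018337
APPEND 4: p_11 = 4·2204357430192462 + 122230403297089 = 8939660124066937, q_11 = 4·71060571018337 + 3940269456816 = 288182553530164 → 8939660124066937/288182553530164
APPEND 49: p_12 = 49·8939660124066937 + 2204357430192462 = 440247703509472375, q_12 = 49·288182553530164 + 71060571018337 = 14192005693996373 → 440247703509472375/14192005693996373
APPEND 2: p_13 = 2·440247703509472375 + 8939660124066937 = 889435067143011687, q_13 = 2·14192005693996373 + 288182553530164 = 28672193941522910 → 889435067143011687/28672193941522910
APPEND 35: p_14 = 35·889435067143011687 + 440247703509472375 = 31570475053514881420, q_14 = 35·28672193941522910 + 14192005693996373 = 1017718793647298223 → 31570475053514881420/1017718793647298223
APPEND 45: p_15 = 45·31570475053514881420 + 889435067143011687 = 1421560812475312675587, q_15 = 45·1017718793647298223 + 28672193941522910 = 45826017908069942945 → 1421560812475312675587/45826017908069942945
APPEND 24: p_16 = 24·1421560812475312675587 + 31570475053514881420 = 34149029974461019095508, q_16 = 24·45826017908069942945 + 1017718793647298223 = 1100842148587325928903 → 34149029974461019095508/1100842148587325928903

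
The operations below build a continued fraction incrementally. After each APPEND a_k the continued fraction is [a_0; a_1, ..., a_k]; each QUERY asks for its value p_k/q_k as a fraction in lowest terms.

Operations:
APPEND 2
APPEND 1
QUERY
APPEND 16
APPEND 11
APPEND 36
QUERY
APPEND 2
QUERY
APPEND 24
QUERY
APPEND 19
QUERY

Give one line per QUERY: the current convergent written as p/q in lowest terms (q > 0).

APPEND 2: p_0 = 2·1 + 0 = 2, q_0 = 2·0 + 1 = 1 → 2/1
APPEND 1: p_1 = 1·2 + 1 = 3, q_1 = 1·1 + 0 = 1 → 3/1
APPEND 16: p_2 = 16·3 + 2 = 50, q_2 = 16·1 + 1 = 17 → 50/17
APPEND 11: p_3 = 11·50 + 3 = 553, q_3 = 11·17 + 1 = 188 → 553/188
APPEND 36: p_4 = 36·553 + 50 = 19958, q_4 = 36·188 + 17 = 6785 → 19958/6785
APPEND 2: p_5 = 2·19958 + 553 = 40469, q_5 = 2·6785 + 188 = 13758 → 40469/13758
APPEND 24: p_6 = 24·40469 + 19958 = 991214, q_6 = 24·13758 + 6785 = 336977 → 991214/336977
APPEND 19: p_7 = 19·991214 + 40469 = 18873535, q_7 = 19·336977 + 13758 = 6416321 → 18873535/6416321

3/1
19958/6785
40469/13758
991214/336977
18873535/6416321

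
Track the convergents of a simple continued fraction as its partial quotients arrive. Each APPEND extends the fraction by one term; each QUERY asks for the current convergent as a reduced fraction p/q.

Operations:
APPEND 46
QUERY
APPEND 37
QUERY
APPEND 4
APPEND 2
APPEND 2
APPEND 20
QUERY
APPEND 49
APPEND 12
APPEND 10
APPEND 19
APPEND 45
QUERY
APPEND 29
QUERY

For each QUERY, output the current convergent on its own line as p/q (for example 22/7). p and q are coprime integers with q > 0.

46/1
1703/37
769339/16715
3935469385707/85503751639
114215965423729/2481506672690

APPEND 46: p_0 = 46·1 + 0 = 46, q_0 = 46·0 + 1 = 1 → 46/1
APPEND 37: p_1 = 37·46 + 1 = 1703, q_1 = 37·1 + 0 = 37 → 1703/37
APPEND 4: p_2 = 4·1703 + 46 = 6858, q_2 = 4·37 + 1 = 149 → 6858/149
APPEND 2: p_3 = 2·6858 + 1703 = 15419, q_3 = 2·149 + 37 = 335 → 15419/335
APPEND 2: p_4 = 2·15419 + 6858 = 37696, q_4 = 2·335 + 149 = 819 → 37696/819
APPEND 20: p_5 = 20·37696 + 15419 = 769339, q_5 = 20·819 + 335 = 16715 → 769339/16715
APPEND 49: p_6 = 49·769339 + 37696 = 37735307, q_6 = 49·16715 + 819 = 819854 → 37735307/819854
APPEND 12: p_7 = 12·37735307 + 769339 = 453593023, q_7 = 12·819854 + 16715 = 9854963 → 453593023/9854963
APPEND 10: p_8 = 10·453593023 + 37735307 = 4573665537, q_8 = 10·9854963 + 819854 = 99369484 → 4573665537/99369484
APPEND 19: p_9 = 19·4573665537 + 453593023 = 87353238226, q_9 = 19·99369484 + 9854963 = 1897875159 → 87353238226/1897875159
APPEND 45: p_10 = 45·87353238226 + 4573665537 = 3935469385707, q_10 = 45·1897875159 + 99369484 = 85503751639 → 3935469385707/85503751639
APPEND 29: p_11 = 29·3935469385707 + 87353238226 = 114215965423729, q_11 = 29·85503751639 + 1897875159 = 2481506672690 → 114215965423729/2481506672690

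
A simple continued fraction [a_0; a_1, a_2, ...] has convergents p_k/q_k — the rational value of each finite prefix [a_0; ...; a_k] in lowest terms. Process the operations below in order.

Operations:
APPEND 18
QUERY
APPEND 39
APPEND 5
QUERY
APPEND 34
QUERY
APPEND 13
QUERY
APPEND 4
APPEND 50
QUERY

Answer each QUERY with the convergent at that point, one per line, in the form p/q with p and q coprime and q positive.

18/1
3533/196
120825/6703
1574258/87335
322467108/17889485

APPEND 18: p_0 = 18·1 + 0 = 18, q_0 = 18·0 + 1 = 1 → 18/1
APPEND 39: p_1 = 39·18 + 1 = 703, q_1 = 39·1 + 0 = 39 → 703/39
APPEND 5: p_2 = 5·703 + 18 = 3533, q_2 = 5·39 + 1 = 196 → 3533/196
APPEND 34: p_3 = 34·3533 + 703 = 120825, q_3 = 34·196 + 39 = 6703 → 120825/6703
APPEND 13: p_4 = 13·120825 + 3533 = 1574258, q_4 = 13·6703 + 196 = 87335 → 1574258/87335
APPEND 4: p_5 = 4·1574258 + 120825 = 6417857, q_5 = 4·87335 + 6703 = 356043 → 6417857/356043
APPEND 50: p_6 = 50·6417857 + 1574258 = 322467108, q_6 = 50·356043 + 87335 = 17889485 → 322467108/17889485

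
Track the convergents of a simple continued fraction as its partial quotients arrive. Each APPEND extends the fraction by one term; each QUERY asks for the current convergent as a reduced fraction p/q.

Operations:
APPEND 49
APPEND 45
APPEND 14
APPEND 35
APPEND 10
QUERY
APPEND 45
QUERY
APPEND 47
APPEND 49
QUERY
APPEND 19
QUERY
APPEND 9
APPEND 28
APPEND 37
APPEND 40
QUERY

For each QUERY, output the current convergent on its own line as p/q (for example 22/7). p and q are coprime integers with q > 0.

APPEND 49: p_0 = 49·1 + 0 = 49, q_0 = 49·0 + 1 = 1 → 49/1
APPEND 45: p_1 = 45·49 + 1 = 2206, q_1 = 45·1 + 0 = 45 → 2206/45
APPEND 14: p_2 = 14·2206 + 49 = 30933, q_2 = 14·45 + 1 = 631 → 30933/631
APPEND 35: p_3 = 35·30933 + 2206 = 1084861, q_3 = 35·631 + 45 = 22130 → 1084861/22130
APPEND 10: p_4 = 10·1084861 + 30933 = 10879543, q_4 = 10·22130 + 631 = 221931 → 10879543/221931
APPEND 45: p_5 = 45·10879543 + 1084861 = 490664296, q_5 = 45·221931 + 22130 = 10009025 → 490664296/10009025
APPEND 47: p_6 = 47·490664296 + 10879543 = 23072101455, q_6 = 47·10009025 + 221931 = 470646106 → 23072101455/470646106
APPEND 49: p_7 = 49·23072101455 + 490664296 = 1131023635591, q_7 = 49·470646106 + 10009025 = 23071668219 → 1131023635591/23071668219
APPEND 19: p_8 = 19·1131023635591 + 23072101455 = 21512521177684, q_8 = 19·23071668219 + 470646106 = 438832342267 → 21512521177684/438832342267
APPEND 9: p_9 = 9·21512521177684 + 1131023635591 = 194743714234747, q_9 = 9·438832342267 + 23071668219 = 3972562748622 → 194743714234747/3972562748622
APPEND 28: p_10 = 28·194743714234747 + 21512521177684 = 5474336519750600, q_10 = 28·3972562748622 + 438832342267 = 111670589303683 → 5474336519750600/111670589303683
APPEND 37: p_11 = 37·5474336519750600 + 194743714234747 = 202745194945006947, q_11 = 37·111670589303683 + 3972562748622 = 4135784366984893 → 202745194945006947/4135784366984893
APPEND 40: p_12 = 40·202745194945006947 + 5474336519750600 = 8115282134320028480, q_12 = 40·4135784366984893 + 111670589303683 = 165543045268699403 → 8115282134320028480/165543045268699403

10879543/221931
490664296/10009025
1131023635591/23071668219
21512521177684/438832342267
8115282134320028480/165543045268699403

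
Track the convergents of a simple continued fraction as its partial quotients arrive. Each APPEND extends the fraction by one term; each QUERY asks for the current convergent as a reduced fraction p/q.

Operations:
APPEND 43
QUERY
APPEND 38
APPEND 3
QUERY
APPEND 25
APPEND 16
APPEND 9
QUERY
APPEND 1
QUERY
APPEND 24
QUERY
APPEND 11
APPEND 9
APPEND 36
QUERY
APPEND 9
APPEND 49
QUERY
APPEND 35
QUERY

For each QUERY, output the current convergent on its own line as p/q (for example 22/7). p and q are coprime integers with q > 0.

APPEND 43: p_0 = 43·1 + 0 = 43, q_0 = 43·0 + 1 = 1 → 43/1
APPEND 38: p_1 = 38·43 + 1 = 1635, q_1 = 38·1 + 0 = 38 → 1635/38
APPEND 3: p_2 = 3·1635 + 43 = 4948, q_2 = 3·38 + 1 = 115 → 4948/115
APPEND 25: p_3 = 25·4948 + 1635 = 125335, q_3 = 25·115 + 38 = 2913 → 125335/2913
APPEND 16: p_4 = 16·125335 + 4948 = 2010308, q_4 = 16·2913 + 115 = 46723 → 2010308/46723
APPEND 9: p_5 = 9·2010308 + 125335 = 18218107, q_5 = 9·46723 + 2913 = 423420 → 18218107/423420
APPEND 1: p_6 = 1·18218107 + 2010308 = 20228415, q_6 = 1·423420 + 46723 = 470143 → 20228415/470143
APPEND 24: p_7 = 24·20228415 + 18218107 = 503700067, q_7 = 24·470143 + 423420 = 11706852 → 503700067/11706852
APPEND 11: p_8 = 11·503700067 + 20228415 = 5560929152, q_8 = 11·11706852 + 470143 = 129245515 → 5560929152/129245515
APPEND 9: p_9 = 9·5560929152 + 503700067 = 50552062435, q_9 = 9·129245515 + 11706852 = 1174916487 → 50552062435/1174916487
APPEND 36: p_10 = 36·50552062435 + 5560929152 = 1825435176812, q_10 = 36·1174916487 + 129245515 = 42426239047 → 1825435176812/42426239047
APPEND 9: p_11 = 9·1825435176812 + 50552062435 = 16479468653743, q_11 = 9·42426239047 + 1174916487 = 383011067910 → 16479468653743/383011067910
APPEND 49: p_12 = 49·16479468653743 + 1825435176812 = 809319399210219, q_12 = 49·383011067910 + 42426239047 = 18809968566637 → 809319399210219/18809968566637
APPEND 35: p_13 = 35·809319399210219 + 16479468653743 = 28342658441011408, q_13 = 35·18809968566637 + 383011067910 = 658731910900205 → 28342658441011408/658731910900205

43/1
4948/115
18218107/423420
20228415/470143
503700067/11706852
1825435176812/42426239047
809319399210219/18809968566637
28342658441011408/658731910900205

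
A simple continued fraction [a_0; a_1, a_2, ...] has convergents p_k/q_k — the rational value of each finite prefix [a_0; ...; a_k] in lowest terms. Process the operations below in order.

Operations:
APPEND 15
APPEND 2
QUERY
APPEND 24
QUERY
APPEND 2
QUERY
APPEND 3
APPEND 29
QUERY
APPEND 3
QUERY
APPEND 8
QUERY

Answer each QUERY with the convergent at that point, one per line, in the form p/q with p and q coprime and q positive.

APPEND 15: p_0 = 15·1 + 0 = 15, q_0 = 15·0 + 1 = 1 → 15/1
APPEND 2: p_1 = 2·15 + 1 = 31, q_1 = 2·1 + 0 = 2 → 31/2
APPEND 24: p_2 = 24·31 + 15 = 759, q_2 = 24·2 + 1 = 49 → 759/49
APPEND 2: p_3 = 2·759 + 31 = 1549, q_3 = 2·49 + 2 = 100 → 1549/100
APPEND 3: p_4 = 3·1549 + 759 = 5406, q_4 = 3·100 + 49 = 349 → 5406/349
APPEND 29: p_5 = 29·5406 + 1549 = 158323, q_5 = 29·349 + 100 = 10221 → 158323/10221
APPEND 3: p_6 = 3·158323 + 5406 = 480375, q_6 = 3·10221 + 349 = 31012 → 480375/31012
APPEND 8: p_7 = 8·480375 + 158323 = 4001323, q_7 = 8·31012 + 10221 = 258317 → 4001323/258317

31/2
759/49
1549/100
158323/10221
480375/31012
4001323/258317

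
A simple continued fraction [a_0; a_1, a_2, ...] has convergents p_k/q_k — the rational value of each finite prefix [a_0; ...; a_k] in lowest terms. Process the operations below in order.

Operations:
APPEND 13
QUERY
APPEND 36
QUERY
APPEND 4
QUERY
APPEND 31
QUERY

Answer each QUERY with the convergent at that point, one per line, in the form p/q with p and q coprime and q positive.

13/1
469/36
1889/145
59028/4531

APPEND 13: p_0 = 13·1 + 0 = 13, q_0 = 13·0 + 1 = 1 → 13/1
APPEND 36: p_1 = 36·13 + 1 = 469, q_1 = 36·1 + 0 = 36 → 469/36
APPEND 4: p_2 = 4·469 + 13 = 1889, q_2 = 4·36 + 1 = 145 → 1889/145
APPEND 31: p_3 = 31·1889 + 469 = 59028, q_3 = 31·145 + 36 = 4531 → 59028/4531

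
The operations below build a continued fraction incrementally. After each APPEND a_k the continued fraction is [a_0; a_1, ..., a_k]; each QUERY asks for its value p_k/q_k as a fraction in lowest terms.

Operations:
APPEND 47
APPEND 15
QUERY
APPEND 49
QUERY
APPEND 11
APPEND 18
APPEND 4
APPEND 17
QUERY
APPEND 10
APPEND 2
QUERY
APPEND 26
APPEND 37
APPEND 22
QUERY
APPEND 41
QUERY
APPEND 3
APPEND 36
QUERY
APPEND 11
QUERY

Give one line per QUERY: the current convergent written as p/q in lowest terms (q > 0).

706/15
34641/736
483022292/10262533
10199481782/216703287
220310864801959/4680834731099
9042747312336950/192126728394389
993590648177598074/21110323445307965
10956845682755391623/232794618918301881

APPEND 47: p_0 = 47·1 + 0 = 47, q_0 = 47·0 + 1 = 1 → 47/1
APPEND 15: p_1 = 15·47 + 1 = 706, q_1 = 15·1 + 0 = 15 → 706/15
APPEND 49: p_2 = 49·706 + 47 = 34641, q_2 = 49·15 + 1 = 736 → 34641/736
APPEND 11: p_3 = 11·34641 + 706 = 381757, q_3 = 11·736 + 15 = 8111 → 381757/8111
APPEND 18: p_4 = 18·381757 + 34641 = 6906267, q_4 = 18·8111 + 736 = 146734 → 6906267/146734
APPEND 4: p_5 = 4·6906267 + 381757 = 28006825, q_5 = 4·146734 + 8111 = 595047 → 28006825/595047
APPEND 17: p_6 = 17·28006825 + 6906267 = 483022292, q_6 = 17·595047 + 146734 = 10262533 → 483022292/10262533
APPEND 10: p_7 = 10·483022292 + 28006825 = 4858229745, q_7 = 10·10262533 + 595047 = 103220377 → 4858229745/103220377
APPEND 2: p_8 = 2·4858229745 + 483022292 = 10199481782, q_8 = 2·103220377 + 10262533 = 216703287 → 10199481782/216703287
APPEND 26: p_9 = 26·10199481782 + 4858229745 = 270044756077, q_9 = 26·216703287 + 103220377 = 5737505839 → 270044756077/5737505839
APPEND 37: p_10 = 37·270044756077 + 10199481782 = 10001855456631, q_10 = 37·5737505839 + 216703287 = 212504419330 → 10001855456631/212504419330
APPEND 22: p_11 = 22·10001855456631 + 270044756077 = 220310864801959, q_11 = 22·212504419330 + 5737505839 = 4680834731099 → 220310864801959/4680834731099
APPEND 41: p_12 = 41·220310864801959 + 10001855456631 = 9042747312336950, q_12 = 41·4680834731099 + 212504419330 = 192126728394389 → 9042747312336950/192126728394389
APPEND 3: p_13 = 3·9042747312336950 + 220310864801959 = 27348552801812809, q_13 = 3·192126728394389 + 4680834731099 = 581061019914266 → 27348552801812809/581061019914266
APPEND 36: p_14 = 36·27348552801812809 + 9042747312336950 = 993590648177598074, q_14 = 36·581061019914266 + 192126728394389 = 21110323445307965 → 993590648177598074/21110323445307965
APPEND 11: p_15 = 11·993590648177598074 + 27348552801812809 = 10956845682755391623, q_15 = 11·21110323445307965 + 581061019914266 = 232794618918301881 → 10956845682755391623/232794618918301881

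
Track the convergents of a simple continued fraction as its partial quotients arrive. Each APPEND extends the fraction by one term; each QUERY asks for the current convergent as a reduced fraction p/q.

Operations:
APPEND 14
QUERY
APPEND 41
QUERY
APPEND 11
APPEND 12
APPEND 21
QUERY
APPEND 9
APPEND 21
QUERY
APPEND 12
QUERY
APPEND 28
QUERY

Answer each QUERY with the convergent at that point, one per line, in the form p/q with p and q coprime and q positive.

APPEND 14: p_0 = 14·1 + 0 = 14, q_0 = 14·0 + 1 = 1 → 14/1
APPEND 41: p_1 = 41·14 + 1 = 575, q_1 = 41·1 + 0 = 41 → 575/41
APPEND 11: p_2 = 11·575 + 14 = 6339, q_2 = 11·41 + 1 = 452 → 6339/452
APPEND 12: p_3 = 12·6339 + 575 = 76643, q_3 = 12·452 + 41 = 5465 → 76643/5465
APPEND 21: p_4 = 21·76643 + 6339 = 1615842, q_4 = 21·5465 + 452 = 115217 → 1615842/115217
APPEND 9: p_5 = 9·1615842 + 76643 = 14619221, q_5 = 9·115217 + 5465 = 1042418 → 14619221/1042418
APPEND 21: p_6 = 21·14619221 + 1615842 = 308619483, q_6 = 21·1042418 + 115217 = 22005995 → 308619483/22005995
APPEND 12: p_7 = 12·308619483 + 14619221 = 3718053017, q_7 = 12·22005995 + 1042418 = 265114358 → 3718053017/265114358
APPEND 28: p_8 = 28·3718053017 + 308619483 = 104414103959, q_8 = 28·265114358 + 22005995 = 7445208019 → 104414103959/7445208019

14/1
575/41
1615842/115217
308619483/22005995
3718053017/265114358
104414103959/7445208019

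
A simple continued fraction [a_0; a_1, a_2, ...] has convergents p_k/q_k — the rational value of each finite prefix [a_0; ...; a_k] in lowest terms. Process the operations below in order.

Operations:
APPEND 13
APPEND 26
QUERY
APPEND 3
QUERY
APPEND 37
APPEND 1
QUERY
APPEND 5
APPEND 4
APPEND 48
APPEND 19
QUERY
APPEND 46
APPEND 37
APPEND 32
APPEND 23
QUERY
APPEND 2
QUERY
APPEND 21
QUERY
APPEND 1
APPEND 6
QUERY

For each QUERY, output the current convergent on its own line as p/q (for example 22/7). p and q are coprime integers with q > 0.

APPEND 13: p_0 = 13·1 + 0 = 13, q_0 = 13·0 + 1 = 1 → 13/1
APPEND 26: p_1 = 26·13 + 1 = 339, q_1 = 26·1 + 0 = 26 → 339/26
APPEND 3: p_2 = 3·339 + 13 = 1030, q_2 = 3·26 + 1 = 79 → 1030/79
APPEND 37: p_3 = 37·1030 + 339 = 38449, q_3 = 37·79 + 26 = 2949 → 38449/2949
APPEND 1: p_4 = 1·38449 + 1030 = 39479, q_4 = 1·2949 + 79 = 3028 → 39479/3028
APPEND 5: p_5 = 5·39479 + 38449 = 235844, q_5 = 5·3028 + 2949 = 18089 → 235844/18089
APPEND 4: p_6 = 4·235844 + 39479 = 982855, q_6 = 4·18089 + 3028 = 75384 → 982855/75384
APPEND 48: p_7 = 48·982855 + 235844 = 47412884, q_7 = 48·75384 + 18089 = 3636521 → 47412884/3636521
APPEND 19: p_8 = 19·47412884 + 982855 = 901827651, q_8 = 19·3636521 + 75384 = 69169283 → 901827651/69169283
APPEND 46: p_9 = 46·901827651 + 47412884 = 41531484830, q_9 = 46·69169283 + 3636521 = 3185423539 → 41531484830/3185423539
APPEND 37: p_10 = 37·41531484830 + 901827651 = 1537566766361, q_10 = 37·3185423539 + 69169283 = 117929840226 → 1537566766361/117929840226
APPEND 32: p_11 = 32·1537566766361 + 41531484830 = 49243668008382, q_11 = 32·117929840226 + 3185423539 = 3776940310771 → 49243668008382/3776940310771
APPEND 23: p_12 = 23·49243668008382 + 1537566766361 = 1134141930959147, q_12 = 23·3776940310771 + 117929840226 = 86987556987959 → 1134141930959147/86987556987959
APPEND 2: p_13 = 2·1134141930959147 + 49243668008382 = 2317527529926676, q_13 = 2·86987556987959 + 3776940310771 = 177752054286689 → 2317527529926676/177752054286689
APPEND 21: p_14 = 21·2317527529926676 + 1134141930959147 = 49802220059419343, q_14 = 21·177752054286689 + 86987556987959 = 3819780697008428 → 49802220059419343/3819780697008428
APPEND 1: p_15 = 1·49802220059419343 + 2317527529926676 = 52119747589346019, q_15 = 1·3819780697008428 + 177752054286689 = 3997532751295117 → 52119747589346019/3997532751295117
APPEND 6: p_16 = 6·52119747589346019 + 49802220059419343 = 362520705595495457, q_16 = 6·3997532751295117 + 3819780697008428 = 27804977204779130 → 362520705595495457/27804977204779130

339/26
1030/79
39479/3028
901827651/69169283
1134141930959147/86987556987959
2317527529926676/177752054286689
49802220059419343/3819780697008428
362520705595495457/27804977204779130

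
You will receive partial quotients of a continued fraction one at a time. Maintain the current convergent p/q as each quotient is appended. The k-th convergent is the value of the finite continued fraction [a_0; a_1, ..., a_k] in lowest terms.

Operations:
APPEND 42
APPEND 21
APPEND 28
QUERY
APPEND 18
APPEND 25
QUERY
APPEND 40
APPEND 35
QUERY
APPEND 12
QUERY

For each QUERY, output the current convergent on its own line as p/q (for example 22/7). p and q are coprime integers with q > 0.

24766/589
11191541/266164
15694982426/373267569
188787897423/4489868011

APPEND 42: p_0 = 42·1 + 0 = 42, q_0 = 42·0 + 1 = 1 → 42/1
APPEND 21: p_1 = 21·42 + 1 = 883, q_1 = 21·1 + 0 = 21 → 883/21
APPEND 28: p_2 = 28·883 + 42 = 24766, q_2 = 28·21 + 1 = 589 → 24766/589
APPEND 18: p_3 = 18·24766 + 883 = 446671, q_3 = 18·589 + 21 = 10623 → 446671/10623
APPEND 25: p_4 = 25·446671 + 24766 = 11191541, q_4 = 25·10623 + 589 = 266164 → 11191541/266164
APPEND 40: p_5 = 40·11191541 + 446671 = 448108311, q_5 = 40·266164 + 10623 = 10657183 → 448108311/10657183
APPEND 35: p_6 = 35·448108311 + 11191541 = 15694982426, q_6 = 35·10657183 + 266164 = 373267569 → 15694982426/373267569
APPEND 12: p_7 = 12·15694982426 + 448108311 = 188787897423, q_7 = 12·373267569 + 10657183 = 4489868011 → 188787897423/4489868011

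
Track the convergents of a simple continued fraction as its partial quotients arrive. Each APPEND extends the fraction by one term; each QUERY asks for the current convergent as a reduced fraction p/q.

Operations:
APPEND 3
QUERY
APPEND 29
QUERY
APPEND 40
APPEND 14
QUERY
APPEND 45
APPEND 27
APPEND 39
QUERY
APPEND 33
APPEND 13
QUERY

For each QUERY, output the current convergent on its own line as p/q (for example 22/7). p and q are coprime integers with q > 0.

3/1
88/29
49410/16283
2349156532/774161421
1010919618613/333147220205

APPEND 3: p_0 = 3·1 + 0 = 3, q_0 = 3·0 + 1 = 1 → 3/1
APPEND 29: p_1 = 29·3 + 1 = 88, q_1 = 29·1 + 0 = 29 → 88/29
APPEND 40: p_2 = 40·88 + 3 = 3523, q_2 = 40·29 + 1 = 1161 → 3523/1161
APPEND 14: p_3 = 14·3523 + 88 = 49410, q_3 = 14·1161 + 29 = 16283 → 49410/16283
APPEND 45: p_4 = 45·49410 + 3523 = 2226973, q_4 = 45·16283 + 1161 = 733896 → 2226973/733896
APPEND 27: p_5 = 27·2226973 + 49410 = 60177681, q_5 = 27·733896 + 16283 = 19831475 → 60177681/19831475
APPEND 39: p_6 = 39·60177681 + 2226973 = 2349156532, q_6 = 39·19831475 + 733896 = 774161421 → 2349156532/774161421
APPEND 33: p_7 = 33·2349156532 + 60177681 = 77582343237, q_7 = 33·774161421 + 19831475 = 25567158368 → 77582343237/25567158368
APPEND 13: p_8 = 13·77582343237 + 2349156532 = 1010919618613, q_8 = 13·25567158368 + 774161421 = 333147220205 → 1010919618613/333147220205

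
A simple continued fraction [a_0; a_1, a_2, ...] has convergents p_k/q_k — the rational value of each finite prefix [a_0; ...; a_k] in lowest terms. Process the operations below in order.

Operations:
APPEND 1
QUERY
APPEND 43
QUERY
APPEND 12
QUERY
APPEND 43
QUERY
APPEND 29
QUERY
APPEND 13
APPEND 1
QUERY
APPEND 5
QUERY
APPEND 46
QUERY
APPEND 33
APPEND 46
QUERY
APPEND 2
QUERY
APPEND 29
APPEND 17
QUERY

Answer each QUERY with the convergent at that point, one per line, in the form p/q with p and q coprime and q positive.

APPEND 1: p_0 = 1·1 + 0 = 1, q_0 = 1·0 + 1 = 1 → 1/1
APPEND 43: p_1 = 43·1 + 1 = 44, q_1 = 43·1 + 0 = 43 → 44/43
APPEND 12: p_2 = 12·44 + 1 = 529, q_2 = 12·43 + 1 = 517 → 529/517
APPEND 43: p_3 = 43·529 + 44 = 22791, q_3 = 43·517 + 43 = 22274 → 22791/22274
APPEND 29: p_4 = 29·22791 + 529 = 661468, q_4 = 29·22274 + 517 = 646463 → 661468/646463
APPEND 13: p_5 = 13·661468 + 22791 = 8621875, q_5 = 13·646463 + 22274 = 8426293 → 8621875/8426293
APPEND 1: p_6 = 1·8621875 + 661468 = 9283343, q_6 = 1·8426293 + 646463 = 9072756 → 9283343/9072756
APPEND 5: p_7 = 5·9283343 + 8621875 = 55038590, q_7 = 5·9072756 + 8426293 = 53790073 → 55038590/53790073
APPEND 46: p_8 = 46·55038590 + 9283343 = 2541058483, q_8 = 46·53790073 + 9072756 = 2483416114 → 2541058483/2483416114
APPEND 33: p_9 = 33·2541058483 + 55038590 = 83909968529, q_9 = 33·2483416114 + 53790073 = 82006521835 → 83909968529/82006521835
APPEND 46: p_10 = 46·83909968529 + 2541058483 = 3862399610817, q_10 = 46·82006521835 + 2483416114 = 3774783420524 → 3862399610817/3774783420524
APPEND 2: p_11 = 2·3862399610817 + 83909968529 = 7808709190163, q_11 = 2·3774783420524 + 82006521835 = 7631573362883 → 7808709190163/7631573362883
APPEND 29: p_12 = 29·7808709190163 + 3862399610817 = 230314966125544, q_12 = 29·7631573362883 + 3774783420524 = 225090410944131 → 230314966125544/225090410944131
APPEND 17: p_13 = 17·230314966125544 + 7808709190163 = 3923163133324411, q_13 = 17·225090410944131 + 7631573362883 = 3834168559413110 → 3923163133324411/3834168559413110

1/1
44/43
529/517
22791/22274
661468/646463
9283343/9072756
55038590/53790073
2541058483/2483416114
3862399610817/3774783420524
7808709190163/7631573362883
3923163133324411/3834168559413110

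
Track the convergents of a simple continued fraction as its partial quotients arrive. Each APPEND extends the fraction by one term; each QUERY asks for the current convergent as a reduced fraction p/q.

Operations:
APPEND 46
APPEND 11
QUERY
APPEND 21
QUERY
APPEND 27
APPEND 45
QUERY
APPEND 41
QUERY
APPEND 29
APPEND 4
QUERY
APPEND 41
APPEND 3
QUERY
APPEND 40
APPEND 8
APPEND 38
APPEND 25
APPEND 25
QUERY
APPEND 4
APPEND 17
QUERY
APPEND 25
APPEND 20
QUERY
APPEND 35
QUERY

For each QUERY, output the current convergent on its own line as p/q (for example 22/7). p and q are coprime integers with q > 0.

APPEND 46: p_0 = 46·1 + 0 = 46, q_0 = 46·0 + 1 = 1 → 46/1
APPEND 11: p_1 = 11·46 + 1 = 507, q_1 = 11·1 + 0 = 11 → 507/11
APPEND 21: p_2 = 21·507 + 46 = 10693, q_2 = 21·11 + 1 = 232 → 10693/232
APPEND 27: p_3 = 27·10693 + 507 = 289218, q_3 = 27·232 + 11 = 6275 → 289218/6275
APPEND 45: p_4 = 45·289218 + 10693 = 13025503, q_4 = 45·6275 + 232 = 282607 → 13025503/282607
APPEND 41: p_5 = 41·13025503 + 289218 = 534334841, q_5 = 41·282607 + 6275 = 11593162 → 534334841/11593162
APPEND 29: p_6 = 29·534334841 + 13025503 = 15508735892, q_6 = 29·11593162 + 282607 = 336484305 → 15508735892/336484305
APPEND 4: p_7 = 4·15508735892 + 534334841 = 62569278409, q_7 = 4·336484305 + 11593162 = 1357530382 → 62569278409/1357530382
APPEND 41: p_8 = 41·62569278409 + 15508735892 = 2580849150661, q_8 = 41·1357530382 + 336484305 = 55995229967 → 2580849150661/55995229967
APPEND 3: p_9 = 3·2580849150661 + 62569278409 = 7805116730392, q_9 = 3·55995229967 + 1357530382 = 169343220283 → 7805116730392/169343220283
APPEND 40: p_10 = 40·7805116730392 + 2580849150661 = 314785518366341, q_10 = 40·169343220283 + 55995229967 = 6829724041287 → 314785518366341/6829724041287
APPEND 8: p_11 = 8·314785518366341 + 7805116730392 = 2526089263661120, q_11 = 8·6829724041287 + 169343220283 = 54807135550579 → 2526089263661120/54807135550579
APPEND 38: p_12 = 38·2526089263661120 + 314785518366341 = 96306177537488901, q_12 = 38·54807135550579 + 6829724041287 = 2089500874963289 → 96306177537488901/2089500874963289
APPEND 25: p_13 = 25·96306177537488901 + 2526089263661120 = 2410180527700883645, q_13 = 25·2089500874963289 + 54807135550579 = 52292329009632804 → 2410180527700883645/52292329009632804
APPEND 25: p_14 = 25·2410180527700883645 + 96306177537488901 = 60350819370059580026, q_14 = 25·52292329009632804 + 2089500874963289 = 1309397726115783389 → 60350819370059580026/1309397726115783389
APPEND 4: p_15 = 4·60350819370059580026 + 2410180527700883645 = 243813458007939203749, q_15 = 4·1309397726115783389 + 52292329009632804 = 5289883233472766360 → 243813458007939203749/5289883233472766360
APPEND 17: p_16 = 17·243813458007939203749 + 60350819370059580026 = 4205179605505026043759, q_16 = 17·5289883233472766360 + 1309397726115783389 = 91237412695152811509 → 4205179605505026043759/91237412695152811509
APPEND 25: p_17 = 25·4205179605505026043759 + 243813458007939203749 = 105373303595633590297724, q_17 = 25·91237412695152811509 + 5289883233472766360 = 2286225200612293054085 → 105373303595633590297724/2286225200612293054085
APPEND 20: p_18 = 20·105373303595633590297724 + 4205179605505026043759 = 2111671251518176831998239, q_18 = 20·2286225200612293054085 + 91237412695152811509 = 45815741424941013893209 → 2111671251518176831998239/45815741424941013893209
APPEND 35: p_19 = 35·2111671251518176831998239 + 105373303595633590297724 = 74013867106731822710236089, q_19 = 35·45815741424941013893209 + 2286225200612293054085 = 1605837175073547779316400 → 74013867106731822710236089/1605837175073547779316400

507/11
10693/232
13025503/282607
534334841/11593162
62569278409/1357530382
7805116730392/169343220283
60350819370059580026/1309397726115783389
4205179605505026043759/91237412695152811509
2111671251518176831998239/45815741424941013893209
74013867106731822710236089/1605837175073547779316400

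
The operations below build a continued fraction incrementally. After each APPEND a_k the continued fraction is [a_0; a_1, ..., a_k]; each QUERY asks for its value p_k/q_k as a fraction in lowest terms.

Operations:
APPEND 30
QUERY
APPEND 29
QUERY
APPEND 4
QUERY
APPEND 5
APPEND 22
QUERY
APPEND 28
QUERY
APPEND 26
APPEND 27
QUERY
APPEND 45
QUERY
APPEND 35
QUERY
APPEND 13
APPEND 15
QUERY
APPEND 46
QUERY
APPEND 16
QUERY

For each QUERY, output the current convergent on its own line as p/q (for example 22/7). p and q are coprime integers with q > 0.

30/1
871/29
3514/117
409216/13625
11476489/382114
8079020599/268994017
363854724885/12114679354
12742994391574/424282771407
2503084721621779/83341143386082
115307919976417181/3839220386467417
1847429804344296675/61510867326864754

APPEND 30: p_0 = 30·1 + 0 = 30, q_0 = 30·0 + 1 = 1 → 30/1
APPEND 29: p_1 = 29·30 + 1 = 871, q_1 = 29·1 + 0 = 29 → 871/29
APPEND 4: p_2 = 4·871 + 30 = 3514, q_2 = 4·29 + 1 = 117 → 3514/117
APPEND 5: p_3 = 5·3514 + 871 = 18441, q_3 = 5·117 + 29 = 614 → 18441/614
APPEND 22: p_4 = 22·18441 + 3514 = 409216, q_4 = 22·614 + 117 = 13625 → 409216/13625
APPEND 28: p_5 = 28·409216 + 18441 = 11476489, q_5 = 28·13625 + 614 = 382114 → 11476489/382114
APPEND 26: p_6 = 26·11476489 + 409216 = 298797930, q_6 = 26·382114 + 13625 = 9948589 → 298797930/9948589
APPEND 27: p_7 = 27·298797930 + 11476489 = 8079020599, q_7 = 27·9948589 + 382114 = 268994017 → 8079020599/268994017
APPEND 45: p_8 = 45·8079020599 + 298797930 = 363854724885, q_8 = 45·268994017 + 9948589 = 12114679354 → 363854724885/12114679354
APPEND 35: p_9 = 35·363854724885 + 8079020599 = 12742994391574, q_9 = 35·12114679354 + 268994017 = 424282771407 → 12742994391574/424282771407
APPEND 13: p_10 = 13·12742994391574 + 363854724885 = 166022781815347, q_10 = 13·424282771407 + 12114679354 = 5527790707645 → 166022781815347/5527790707645
APPEND 15: p_11 = 15·166022781815347 + 12742994391574 = 2503084721621779, q_11 = 15·5527790707645 + 424282771407 = 83341143386082 → 2503084721621779/83341143386082
APPEND 46: p_12 = 46·2503084721621779 + 166022781815347 = 115307919976417181, q_12 = 46·83341143386082 + 5527790707645 = 3839220386467417 → 115307919976417181/3839220386467417
APPEND 16: p_13 = 16·115307919976417181 + 2503084721621779 = 1847429804344296675, q_13 = 16·3839220386467417 + 83341143386082 = 61510867326864754 → 1847429804344296675/61510867326864754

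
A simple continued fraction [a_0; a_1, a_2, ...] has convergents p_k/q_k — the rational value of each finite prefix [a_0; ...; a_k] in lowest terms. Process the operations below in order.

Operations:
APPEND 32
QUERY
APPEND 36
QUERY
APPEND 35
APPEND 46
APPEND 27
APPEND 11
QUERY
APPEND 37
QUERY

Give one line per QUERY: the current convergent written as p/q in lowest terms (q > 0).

APPEND 32: p_0 = 32·1 + 0 = 32, q_0 = 32·0 + 1 = 1 → 32/1
APPEND 36: p_1 = 36·32 + 1 = 1153, q_1 = 36·1 + 0 = 36 → 1153/36
APPEND 35: p_2 = 35·1153 + 32 = 40387, q_2 = 35·36 + 1 = 1261 → 40387/1261
APPEND 46: p_3 = 46·40387 + 1153 = 1858955, q_3 = 46·1261 + 36 = 58042 → 1858955/58042
APPEND 27: p_4 = 27·1858955 + 40387 = 50232172, q_4 = 27·58042 + 1261 = 1568395 → 50232172/1568395
APPEND 11: p_5 = 11·50232172 + 1858955 = 554412847, q_5 = 11·1568395 + 58042 = 17310387 → 554412847/17310387
APPEND 37: p_6 = 37·554412847 + 50232172 = 20563507511, q_6 = 37·17310387 + 1568395 = 642052714 → 20563507511/642052714

32/1
1153/36
554412847/17310387
20563507511/642052714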